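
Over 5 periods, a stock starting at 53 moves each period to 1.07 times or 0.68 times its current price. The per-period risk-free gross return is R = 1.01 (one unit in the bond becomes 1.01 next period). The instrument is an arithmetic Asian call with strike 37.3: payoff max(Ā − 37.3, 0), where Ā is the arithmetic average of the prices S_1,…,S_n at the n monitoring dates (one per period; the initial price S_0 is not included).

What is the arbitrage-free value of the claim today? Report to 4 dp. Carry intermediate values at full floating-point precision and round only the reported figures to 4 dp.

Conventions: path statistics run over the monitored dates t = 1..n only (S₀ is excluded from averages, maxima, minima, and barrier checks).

No-arbitrage gives p* = (R−d)/(u−d) = 0.8462: enumerate every path, weight its payoff by its p*-probability, and discount by R^5.
Enumerate all 2^5 = 32 price paths (U = up ×1.07, D = down ×0.68); each path with k up-moves has probability p*^k·(1−p*)^(5−k).
DDDDD: Ā=19.2500, payoff=0.0000, prob=0.000086
UDDDD: Ā=30.2905, payoff=0.0000, prob=0.000474
DUDDD: Ā=26.1565, payoff=0.0000, prob=0.000474
UUDDD: Ā=41.1580, payoff=3.8580, prob=0.002607
DDUDD: Ā=23.3453, payoff=0.0000, prob=0.000474
UDUDD: Ā=36.7346, payoff=0.0000, prob=0.002607
DUUDD: Ā=32.6006, payoff=0.0000, prob=0.002607
UUUDD: Ā=51.2980, payoff=13.9980, prob=0.014339
DDDUD: Ā=21.4338, payoff=0.0000, prob=0.000474
UDDUD: Ā=33.7267, payoff=0.0000, prob=0.002607
DUDUD: Ā=29.5927, payoff=0.0000, prob=0.002607
UUDUD: Ā=46.5650, payoff=9.2650, prob=0.014339
DDUUD: Ā=26.7816, payoff=0.0000, prob=0.002607
UDUUD: Ā=42.1416, payoff=4.8416, prob=0.014339
DUUUD: Ā=38.0076, payoff=0.7076, prob=0.014339
UUUUD: Ā=59.8061, payoff=22.5061, prob=0.078865
DDDDU: Ā=20.1339, payoff=0.0000, prob=0.000474
UDDDU: Ā=31.6813, payoff=0.0000, prob=0.002607
DUDDU: Ā=27.5473, payoff=0.0000, prob=0.002607
UUDDU: Ā=43.3465, payoff=6.0465, prob=0.014339
DDUDU: Ā=24.7362, payoff=0.0000, prob=0.002607
UDUDU: Ā=38.9231, payoff=1.6231, prob=0.014339
DUUDU: Ā=34.7891, payoff=0.0000, prob=0.014339
UUUDU: Ā=54.7417, payoff=17.4417, prob=0.078865
DDDUU: Ā=22.8246, payoff=0.0000, prob=0.002607
UDDUU: Ā=35.9152, payoff=0.0000, prob=0.014339
DUDUU: Ā=31.7812, payoff=0.0000, prob=0.014339
UUDUU: Ā=50.0087, payoff=12.7087, prob=0.078865
DDUUU: Ā=28.9701, payoff=0.0000, prob=0.014339
UDUUU: Ā=45.5853, payoff=8.2853, prob=0.078865
DUUUU: Ā=41.4513, payoff=4.1513, prob=0.078865
UUUUU: Ā=65.2249, payoff=27.9249, prob=0.433757
Price = Σ prob·payoff / R^5 = 17.779357 / 1.051010 = 16.9164

price = 16.9164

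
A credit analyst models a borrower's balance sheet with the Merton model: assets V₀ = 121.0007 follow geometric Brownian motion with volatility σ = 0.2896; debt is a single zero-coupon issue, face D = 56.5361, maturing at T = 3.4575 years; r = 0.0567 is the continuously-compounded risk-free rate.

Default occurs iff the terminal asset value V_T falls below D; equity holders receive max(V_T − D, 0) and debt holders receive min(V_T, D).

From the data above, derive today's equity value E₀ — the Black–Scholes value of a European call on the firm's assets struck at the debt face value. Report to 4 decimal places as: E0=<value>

Equity is a call on the firm's assets struck at D = 56.5361:
d₁ = [ln(V₀/D) + (r + σ²/2)T] / (σ√T)
   = [ln(121.0007/56.5361) + (0.0567 + 0.5·0.2896²)·3.4575] / (0.2896·√3.4575)
   = [0.760917 + 0.341027] / 0.538492 = 2.046350
d₂ = d₁ − σ√T = 2.046350 − 0.538492 = 1.507858
N(d₁) = 0.979639,  N(d₂) = 0.934205,  e^(−rT) = 0.821979
E₀ = V₀·N(d₁) − D·e^(−rT)·N(d₂)
   = 121.0007·0.979639 − 56.5361·0.821979·0.934205 = 75.123128

E0=75.1231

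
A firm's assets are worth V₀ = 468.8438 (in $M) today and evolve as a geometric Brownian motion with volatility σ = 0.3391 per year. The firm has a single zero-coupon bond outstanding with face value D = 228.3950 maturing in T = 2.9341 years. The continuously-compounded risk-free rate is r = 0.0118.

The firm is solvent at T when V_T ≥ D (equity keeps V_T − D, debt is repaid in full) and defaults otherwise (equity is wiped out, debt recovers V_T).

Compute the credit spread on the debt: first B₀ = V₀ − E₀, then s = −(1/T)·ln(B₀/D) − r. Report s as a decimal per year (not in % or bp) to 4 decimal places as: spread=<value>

spread=0.0131

Work the structural quantities from V₀ = 468.8438 against face 228.3950:
d₁ = [ln(V₀/D) + (r + σ²/2)T] / (σ√T)
   = [ln(468.8438/228.3950) + (0.0118 + 0.5·0.3391²)·2.9341] / (0.3391·√2.9341)
   = [0.719193 + 0.203317] / 0.580852 = 1.588202
d₂ = d₁ − σ√T = 1.588202 − 0.580852 = 1.007350
N(d₁) = 0.943880,  N(d₂) = 0.843117,  e^(−rT) = 0.965970
E₀ = V₀·N(d₁) − D·e^(−rT)·N(d₂)
   = 468.8438·0.943880 − 228.3950·0.965970·0.843117 = 256.521392
B₀ = V₀ − E₀ = 468.8438 − 256.521392 = 212.322408
spread = −(1/T)·ln(B₀/D) − r = −(1/2.9341)·ln(212.322408/228.3950) − 0.0118 = 0.01306987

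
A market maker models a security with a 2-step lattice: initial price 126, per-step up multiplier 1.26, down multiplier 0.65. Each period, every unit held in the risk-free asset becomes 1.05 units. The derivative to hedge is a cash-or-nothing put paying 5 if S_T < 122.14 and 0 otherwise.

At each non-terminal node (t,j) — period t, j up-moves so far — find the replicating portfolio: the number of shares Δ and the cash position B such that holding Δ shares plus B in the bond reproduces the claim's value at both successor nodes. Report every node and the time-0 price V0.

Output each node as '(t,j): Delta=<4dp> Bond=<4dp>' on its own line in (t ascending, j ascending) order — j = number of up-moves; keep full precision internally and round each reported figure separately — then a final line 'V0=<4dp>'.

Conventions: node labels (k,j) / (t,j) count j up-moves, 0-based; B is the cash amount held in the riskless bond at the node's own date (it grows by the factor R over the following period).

(0,0): Delta=-0.0406 Bond=7.7040
(1,0): Delta=0.0000 Bond=4.7619
(1,1): Delta=-0.0516 Bond=9.8361
V0=2.5851

The replicating-portfolio and risk-neutral prices coincide; use p* = (1.05−0.65)/(1.26−0.65) = 0.6557 for the latter.
Terminal payoffs: V(2,0)=5.0000, V(2,1)=5.0000, V(2,2)=0.0000
  t=1,j=0: stock 81.9000 → up 103.1940 (V=5.0000), down 53.2350 (V=5.0000). Price 4.7619; hedge Δ=0.0000, bond B=4.7619.
  t=1,j=1: stock 158.7600 → up 200.0376 (V=0.0000), down 103.1940 (V=5.0000). Price 1.6393; hedge Δ=-0.0516, bond B=9.8361.
  t=0,j=0: stock 126.0000 → up 158.7600 (V=1.6393), down 81.9000 (V=4.7619). Price 2.5851; hedge Δ=-0.0406, bond B=7.7040.
Sanity check at the root: Δ(0,0)·S0 + B(0,0) reproduces V0 = 2.5851.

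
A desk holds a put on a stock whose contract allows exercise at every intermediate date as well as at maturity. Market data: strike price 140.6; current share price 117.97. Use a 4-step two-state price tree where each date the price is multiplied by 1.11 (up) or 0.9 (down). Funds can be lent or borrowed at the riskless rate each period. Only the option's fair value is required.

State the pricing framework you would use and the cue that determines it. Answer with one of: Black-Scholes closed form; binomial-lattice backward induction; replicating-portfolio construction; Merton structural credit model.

framework: binomial-lattice backward induction

Key observation: the put (strike 140.6 on spot 117.97) is American-style on a 4-step discrete price model, so the early-exercise decision at every node requires stepwise backward valuation — a closed form cannot price the exercise right.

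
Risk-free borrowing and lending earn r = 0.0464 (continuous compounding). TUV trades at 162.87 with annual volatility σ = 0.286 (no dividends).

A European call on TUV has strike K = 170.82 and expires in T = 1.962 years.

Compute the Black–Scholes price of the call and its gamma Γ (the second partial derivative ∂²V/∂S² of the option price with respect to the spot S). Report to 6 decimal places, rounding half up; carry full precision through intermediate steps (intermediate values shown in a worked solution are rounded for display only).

σ√T = 0.286·√1.962 = 0.400604
d₁ = (ln(S/K) + (r+σ²/2)T) / (σ√T) = (ln(162.87/170.82) + (0.0464+0.286²/2)·1.962) / 0.400604 = (-0.047658 + 0.171279) / 0.400604 = 0.308585
d₂ = d₁ − σ√T = 0.308585 − 0.400604 = -0.092019
e^{−rT} = 0.912984
N(d₁) = 0.621182,  N(d₂) = 0.463342
Call price V = S·N(d₁) − K·e^{−rT}·N(d₂) = 101.171841 − 72.260872 = 28.910969
φ(d₁) = (1/√(2π))·e^{−d₁²/2} = 0.380393
Γ = φ(d₁) / (S·σ·√T) = 0.005830

price = 28.910969
Γ = 0.005830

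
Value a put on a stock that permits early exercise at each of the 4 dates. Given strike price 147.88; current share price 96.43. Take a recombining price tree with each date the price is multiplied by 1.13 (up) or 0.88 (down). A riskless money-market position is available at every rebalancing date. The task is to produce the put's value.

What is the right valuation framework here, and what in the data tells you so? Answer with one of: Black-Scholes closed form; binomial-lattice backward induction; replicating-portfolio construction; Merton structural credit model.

Key observation: with exercise allowed before expiry on a discrete up/down model (4 steps from spot 96.43), the strike-147.88 put's value must be rolled back through the tree testing early exercise at each node.

framework: binomial-lattice backward induction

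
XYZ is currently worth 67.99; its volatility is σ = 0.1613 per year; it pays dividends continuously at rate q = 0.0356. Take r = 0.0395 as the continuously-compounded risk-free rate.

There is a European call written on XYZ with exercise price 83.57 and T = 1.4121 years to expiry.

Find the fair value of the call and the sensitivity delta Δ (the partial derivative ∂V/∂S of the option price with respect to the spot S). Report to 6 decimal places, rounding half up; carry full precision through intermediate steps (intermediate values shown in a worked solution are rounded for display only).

σ√T = 0.1613·√1.4121 = 0.191676
d₁ = (ln(S/K) + (r−q+σ²/2)T) / (σ√T) = (ln(67.99/83.57) + (0.0395−0.0356+0.1613²/2)·1.4121) / 0.191676 = (-0.206324 + 0.023877) / 0.191676 = -0.951852
d₂ = d₁ − σ√T = -0.951852 − 0.191676 = -1.143528
e^{−rT} = 0.945749
e^{−qT} = 0.950972
N(d₁) = 0.170586,  N(d₂) = 0.126410
Call price V = S·e^{−qT}·N(d₁) − K·e^{−rT}·N(d₂) = 11.029502 − 9.990949 = 1.038554
Δ = e^{−qT}·N(d₁) = 0.162222

price = 1.038554
Δ = 0.162222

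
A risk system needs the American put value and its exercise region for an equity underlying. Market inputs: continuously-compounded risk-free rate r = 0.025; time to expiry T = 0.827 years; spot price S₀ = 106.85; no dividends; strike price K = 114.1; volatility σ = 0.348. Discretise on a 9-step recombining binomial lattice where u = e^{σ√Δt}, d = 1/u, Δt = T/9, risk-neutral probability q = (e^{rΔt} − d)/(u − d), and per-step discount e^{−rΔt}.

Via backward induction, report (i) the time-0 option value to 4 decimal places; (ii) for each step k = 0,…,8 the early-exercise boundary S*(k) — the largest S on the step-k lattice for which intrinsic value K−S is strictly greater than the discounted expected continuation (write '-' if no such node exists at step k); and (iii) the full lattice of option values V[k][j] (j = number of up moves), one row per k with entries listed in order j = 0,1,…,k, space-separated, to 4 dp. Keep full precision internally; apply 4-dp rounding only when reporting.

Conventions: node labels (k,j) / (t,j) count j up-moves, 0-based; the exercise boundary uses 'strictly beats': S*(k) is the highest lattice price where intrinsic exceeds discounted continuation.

price = 16.6827
boundary = - - - - 70.0680 77.8634 70.0680 77.8634 86.5261
tree:
16.6827
22.3043 10.7815
28.9340 15.3572 5.9649
36.3193 21.2145 9.1989 2.5527
44.0320 28.2866 13.7915 4.3566 0.6457
51.0469 36.2366 19.9633 7.2911 1.2555 0.0000
57.3596 44.0320 27.6482 11.8825 2.4413 0.0000 0.0000
63.0402 51.0469 36.2366 18.6428 4.7469 0.0000 0.0000 0.0000
68.1522 57.3596 44.0320 27.5739 9.2301 0.0000 0.0000 0.0000 0.0000
72.7523 63.0402 51.0469 36.2366 17.9474 0.0000 0.0000 0.0000 0.0000 0.0000

Δt=0.09189, u=1.11125, d=0.89988, q=0.48453, disc=e^(-rΔt)=0.99771
k=9 terminal: V=max(K-S,0) → 72.7523 63.0402 51.0469 36.2366 17.9474 0.0000 0.0000 0.0000 0.0000 0.0000
k=8: j=0 S=45.9478 intr=68.1522 cont=67.8903 V=68.1522[EX]; j=1 S=56.7404 intr=57.3596 cont=57.0978 V=57.3596[EX]; j=2 S=70.0680 intr=44.0320 cont=43.7702 V=44.0320[EX]; j=3 S=86.5261 intr=27.5739 cont=27.3121 V=27.5739[EX]; j=4 S=106.8500 intr=7.2500 cont=9.2301 V=9.2301[hold]; j=5 S=131.9477 intr=0.0000 cont=0.0000 V=0.0000[hold]; j=6 S=162.9406 intr=0.0000 cont=0.0000 V=0.0000[hold]; j=7 S=201.2132 intr=0.0000 cont=0.0000 V=0.0000[hold]; j=8 S=248.4757 intr=0.0000 cont=0.0000 V=0.0000[hold]  S*(8)=86.5261
k=7: j=0 S=51.0598 intr=63.0402 cont=62.7784 V=63.0402[EX]; j=1 S=63.0531 intr=51.0469 cont=50.7851 V=51.0469[EX]; j=2 S=77.8634 intr=36.2366 cont=35.9748 V=36.2366[EX]; j=3 S=96.1526 intr=17.9474 cont=18.6428 V=18.6428[hold]; j=4 S=118.7376 intr=0.0000 cont=4.7469 V=4.7469[hold]; j=5 S=146.6275 intr=0.0000 cont=0.0000 V=0.0000[hold]; j=6 S=181.0685 intr=0.0000 cont=0.0000 V=0.0000[hold]; j=7 S=223.5992 intr=0.0000 cont=0.0000 V=0.0000[hold]  S*(7)=77.8634
k=6: j=0 S=56.7404 intr=57.3596 cont=57.0978 V=57.3596[EX]; j=1 S=70.0680 intr=44.0320 cont=43.7702 V=44.0320[EX]; j=2 S=86.5261 intr=27.5739 cont=27.6482 V=27.6482[hold]; j=3 S=106.8500 intr=7.2500 cont=11.8825 V=11.8825[hold]; j=4 S=131.9477 intr=0.0000 cont=2.4413 V=2.4413[hold]; j=5 S=162.9406 intr=0.0000 cont=0.0000 V=0.0000[hold]; j=6 S=201.2132 intr=0.0000 cont=0.0000 V=0.0000[hold]  S*(6)=70.0680
k=5: j=0 S=63.0531 intr=51.0469 cont=50.7851 V=51.0469[EX]; j=1 S=77.8634 intr=36.2366 cont=36.0107 V=36.2366[EX]; j=2 S=96.1526 intr=17.9474 cont=19.9633 V=19.9633[hold]; j=3 S=118.7376 intr=0.0000 cont=7.2911 V=7.2911[hold]; j=4 S=146.6275 intr=0.0000 cont=1.2555 V=1.2555[hold]; j=5 S=181.0685 intr=0.0000 cont=0.0000 V=0.0000[hold]  S*(5)=77.8634
k=4: j=0 S=70.0680 intr=44.0320 cont=43.7702 V=44.0320[EX]; j=1 S=86.5261 intr=27.5739 cont=28.2866 V=28.2866[hold]; j=2 S=106.8500 intr=7.2500 cont=13.7915 V=13.7915[hold]; j=3 S=131.9477 intr=0.0000 cont=4.3566 V=4.3566[hold]; j=4 S=162.9406 intr=0.0000 cont=0.6457 V=0.6457[hold]  S*(4)=70.0680
k=3: j=0 S=77.8634 intr=36.2366 cont=36.3193 V=36.3193[hold]; j=1 S=96.1526 intr=17.9474 cont=21.2145 V=21.2145[hold]; j=2 S=118.7376 intr=0.0000 cont=9.1989 V=9.1989[hold]; j=3 S=146.6275 intr=0.0000 cont=2.5527 V=2.5527[hold]  S*(3)=-
k=2: j=0 S=86.5261 intr=27.5739 cont=28.9340 V=28.9340[hold]; j=1 S=106.8500 intr=7.2500 cont=15.3572 V=15.3572[hold]; j=2 S=131.9477 intr=0.0000 cont=5.9649 V=5.9649[hold]  S*(2)=-
k=1: j=0 S=96.1526 intr=17.9474 cont=22.3043 V=22.3043[hold]; j=1 S=118.7376 intr=0.0000 cont=10.7815 V=10.7815[hold]  S*(1)=-
k=0: j=0 S=106.8500 intr=7.2500 cont=16.6827 V=16.6827[hold]  S*(0)=-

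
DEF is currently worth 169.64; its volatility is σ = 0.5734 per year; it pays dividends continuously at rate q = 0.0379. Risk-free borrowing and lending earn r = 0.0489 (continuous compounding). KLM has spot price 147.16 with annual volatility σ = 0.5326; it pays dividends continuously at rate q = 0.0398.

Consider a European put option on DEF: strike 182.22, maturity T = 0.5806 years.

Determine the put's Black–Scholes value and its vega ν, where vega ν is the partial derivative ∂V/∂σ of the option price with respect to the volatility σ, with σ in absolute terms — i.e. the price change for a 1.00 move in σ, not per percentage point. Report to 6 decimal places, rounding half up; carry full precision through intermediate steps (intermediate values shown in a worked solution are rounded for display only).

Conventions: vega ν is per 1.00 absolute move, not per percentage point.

price = 35.572307
ν = 50.324113

σ√T = 0.5734·√0.5806 = 0.436914
d₁ = (ln(S/K) + (r−q+σ²/2)T) / (σ√T) = (ln(169.64/182.22) + (0.0489−0.0379+0.5734²/2)·0.5806) / 0.436914 = (-0.071536 + 0.101834) / 0.436914 = 0.069344
d₂ = d₁ − σ√T = 0.069344 − 0.436914 = -0.367570
e^{−rT} = 0.972008
e^{−qT} = 0.978236
N(−d₁) = 0.472358,  N(−d₂) = 0.643403
Put price V = K·e^{−rT}·N(−d₂) − S·e^{−qT}·N(−d₁) = 113.959096 − 78.386789 = 35.572307
φ(d₁) = (1/√(2π))·e^{−d₁²/2} = 0.397984
ν = S·e^{−qT}·φ(d₁)·√T = 50.324113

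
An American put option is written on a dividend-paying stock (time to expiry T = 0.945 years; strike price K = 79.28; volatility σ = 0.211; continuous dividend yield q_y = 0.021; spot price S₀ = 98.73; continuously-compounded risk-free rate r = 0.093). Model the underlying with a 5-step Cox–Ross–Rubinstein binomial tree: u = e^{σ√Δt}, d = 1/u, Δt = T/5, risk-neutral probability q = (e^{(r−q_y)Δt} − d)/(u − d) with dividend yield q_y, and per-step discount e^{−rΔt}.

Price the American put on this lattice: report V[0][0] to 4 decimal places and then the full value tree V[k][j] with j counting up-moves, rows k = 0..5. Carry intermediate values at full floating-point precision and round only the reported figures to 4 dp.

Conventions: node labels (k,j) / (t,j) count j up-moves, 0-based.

params: Δt=0.18900 u=1.09607 d=0.91235 q=0.55166 e^(-rΔt)=0.98258
t_5 payoffs: 16.8693 4.3018 0.0000 0.0000 0.0000 0.0000
k=4: node(4,0) S=68.4065 payoff=10.8735 vs cont=9.7632 → 10.8735 [stop]  node(4,1) S=82.1813 payoff=0.0000 vs cont=1.8951 → 1.8951 [wait]  node(4,2) S=98.7300 payoff=0.0000 vs cont=0.0000 → 0.0000 [wait]  node(4,3) S=118.6111 payoff=0.0000 vs cont=0.0000 → 0.0000 [wait]  node(4,4) S=142.4955 payoff=0.0000 vs cont=0.0000 → 0.0000 [wait]
k=3: node(3,0) S=74.9782 payoff=4.3018 vs cont=5.8173 → 5.8173 [wait]  node(3,1) S=90.0764 payoff=0.0000 vs cont=0.8348 → 0.8348 [wait]  node(3,2) S=108.2149 payoff=0.0000 vs cont=0.0000 → 0.0000 [wait]  node(3,3) S=130.0059 payoff=0.0000 vs cont=0.0000 → 0.0000 [wait]
k=2: node(2,0) S=82.1813 payoff=0.0000 vs cont=3.0152 → 3.0152 [wait]  node(2,1) S=98.7300 payoff=0.0000 vs cont=0.3678 → 0.3678 [wait]  node(2,2) S=118.6111 payoff=0.0000 vs cont=0.0000 → 0.0000 [wait]
k=1: node(1,0) S=90.0764 payoff=0.0000 vs cont=1.5276 → 1.5276 [wait]  node(1,1) S=108.2149 payoff=0.0000 vs cont=0.1620 → 0.1620 [wait]
k=0: node(0,0) S=98.7300 payoff=0.0000 vs cont=0.7608 → 0.7608 [wait]

price = 0.7608
tree:
0.7608
1.5276 0.1620
3.0152 0.3678 0.0000
5.8173 0.8348 0.0000 0.0000
10.8735 1.8951 0.0000 0.0000 0.0000
16.8693 4.3018 0.0000 0.0000 0.0000 0.0000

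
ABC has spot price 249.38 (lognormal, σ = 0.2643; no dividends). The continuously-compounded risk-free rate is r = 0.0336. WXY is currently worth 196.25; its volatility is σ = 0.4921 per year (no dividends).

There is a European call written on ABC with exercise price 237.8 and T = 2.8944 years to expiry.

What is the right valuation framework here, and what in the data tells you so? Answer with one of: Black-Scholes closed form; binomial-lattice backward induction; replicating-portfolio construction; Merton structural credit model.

Key observation: the strike-237.8 call on ABC is European-exercise on a continuously-modelled lognormal underlying, so its value is a single closed-form evaluation.

framework: Black-Scholes closed form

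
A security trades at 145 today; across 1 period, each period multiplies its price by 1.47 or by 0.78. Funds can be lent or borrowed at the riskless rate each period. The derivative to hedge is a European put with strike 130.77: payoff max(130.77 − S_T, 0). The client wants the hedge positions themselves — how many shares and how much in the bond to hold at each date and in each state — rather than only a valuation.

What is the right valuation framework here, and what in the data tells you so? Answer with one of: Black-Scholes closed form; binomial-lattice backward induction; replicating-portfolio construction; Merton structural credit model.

framework: replicating-portfolio construction

Key observation: the deliverable is the dynamic trading strategy on the 1-step tree (spot 145, moves 1.47 and 0.78), so the valuation must go through the node-by-node replicating-portfolio solve.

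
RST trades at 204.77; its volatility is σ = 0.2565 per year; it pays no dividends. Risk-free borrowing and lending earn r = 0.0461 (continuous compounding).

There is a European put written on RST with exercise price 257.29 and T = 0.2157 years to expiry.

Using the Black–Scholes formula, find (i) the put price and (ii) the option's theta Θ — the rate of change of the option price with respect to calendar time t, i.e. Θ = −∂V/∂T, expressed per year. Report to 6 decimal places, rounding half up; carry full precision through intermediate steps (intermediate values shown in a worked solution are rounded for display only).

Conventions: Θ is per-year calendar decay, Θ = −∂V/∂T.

σ√T = 0.2565·√0.2157 = 0.119128
d₁ = (ln(S/K) + (r+σ²/2)T) / (σ√T) = (ln(204.77/257.29) + (0.0461+0.2565²/2)·0.2157) / 0.119128 = (-0.228316 + 0.017039) / 0.119128 = -1.773535
d₂ = d₁ − σ√T = -1.773535 − 0.119128 = -1.892663
e^{−rT} = 0.990106
N(−d₁) = 0.961930,  N(−d₂) = 0.970799
Put price V = K·e^{−rT}·N(−d₂) − S·N(−d₁) = 247.305363 − 196.974396 = 50.330967
φ(d₁) = (1/√(2π))·e^{−d₁²/2} = 0.082773
Θ = −S·φ(d₁)·σ/(2√T) + r·K·e^{−rT}·N(−d₂) = −4.680455 + 11.400777 = 6.720323

price = 50.330967
Θ = 6.720323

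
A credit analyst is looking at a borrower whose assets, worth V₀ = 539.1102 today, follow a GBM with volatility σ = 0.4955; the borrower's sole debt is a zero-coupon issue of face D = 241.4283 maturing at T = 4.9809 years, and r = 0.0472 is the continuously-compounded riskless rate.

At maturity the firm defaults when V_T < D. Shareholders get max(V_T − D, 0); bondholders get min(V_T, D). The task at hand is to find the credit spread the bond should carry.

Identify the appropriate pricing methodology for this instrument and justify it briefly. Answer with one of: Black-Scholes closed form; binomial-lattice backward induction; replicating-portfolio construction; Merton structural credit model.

Key observation: assets follow a GBM and default happens iff V_T < 241.4283; valuing claims on that split (equity as a call, risky debt as the residual) is the structural model's definition.

framework: Merton structural credit model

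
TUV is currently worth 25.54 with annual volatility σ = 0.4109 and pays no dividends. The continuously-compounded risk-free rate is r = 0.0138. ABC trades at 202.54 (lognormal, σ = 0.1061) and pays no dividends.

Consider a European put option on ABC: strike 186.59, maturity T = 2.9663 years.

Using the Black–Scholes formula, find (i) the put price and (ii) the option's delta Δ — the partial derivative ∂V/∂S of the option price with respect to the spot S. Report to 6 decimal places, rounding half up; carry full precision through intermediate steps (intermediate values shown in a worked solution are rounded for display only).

σ√T = 0.1061·√2.9663 = 0.182735
d₁ = (ln(S/K) + (r+σ²/2)T) / (σ√T) = (ln(202.54/186.59) + (0.0138+0.1061²/2)·2.9663) / 0.182735 = (0.082024 + 0.057631) / 0.182735 = 0.764245
d₂ = d₁ − σ√T = 0.764245 − 0.182735 = 0.581510
e^{−rT} = 0.959892
N(−d₁) = 0.222360,  N(−d₂) = 0.280448
Put price V = K·e^{−rT}·N(−d₂) − S·N(−d₁) = 50.230040 − 45.036894 = 5.193146
Δ = −N(−d₁) = -0.222360

price = 5.193146
Δ = -0.222360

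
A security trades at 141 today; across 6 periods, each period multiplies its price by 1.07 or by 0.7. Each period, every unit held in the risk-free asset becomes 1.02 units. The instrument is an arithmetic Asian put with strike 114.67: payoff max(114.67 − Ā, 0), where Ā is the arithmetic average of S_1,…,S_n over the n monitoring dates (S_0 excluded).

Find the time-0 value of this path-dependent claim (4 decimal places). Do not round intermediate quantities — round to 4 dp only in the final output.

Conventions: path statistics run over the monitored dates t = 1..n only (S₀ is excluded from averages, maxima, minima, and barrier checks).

price = 2.0218

With p* = (R−d)/(u−d) = 0.8649, sum probability × payoff across the paths and divide by R^6.
Enumerate all 2^6 = 64 price paths (U = up ×1.07, D = down ×0.7); each path with k up-moves has probability p*^k·(1−p*)^(6−k).
DDDDDD: Ā=48.3822, payoff=66.2878, prob=0.000006
UDDDDD: Ā=73.9557, payoff=40.7143, prob=0.000039
DUDDDD: Ā=65.2607, payoff=49.4093, prob=0.000039
UUDDDD: Ā=99.7557, payoff=14.9143, prob=0.000249
DDUDDD: Ā=59.1742, payoff=55.4958, prob=0.000039
UDUDDD: Ā=90.4520, payoff=24.2180, prob=0.000249
DUUDDD: Ā=81.7570, payoff=32.9130, prob=0.000249
UUUDDD: Ā=124.9714, payoff=0.0000, prob=0.001596
DDDUDD: Ā=54.9137, payoff=59.7563, prob=0.000039
UDDUDD: Ā=83.9395, payoff=30.7305, prob=0.000249
DUDUDD: Ā=75.2445, payoff=39.4255, prob=0.000249
UUDUDD: Ā=115.0165, payoff=0.0000, prob=0.001596
DDUUDD: Ā=69.1580, payoff=45.5120, prob=0.000249
UDUUDD: Ā=105.7129, payoff=8.9571, prob=0.001596
DUUUDD: Ā=97.0179, payoff=17.6521, prob=0.001596
UUUUDD: Ā=148.2988, payoff=0.0000, prob=0.010217
DDDDUD: Ā=51.9313, payoff=62.7387, prob=0.000039
UDDDUD: Ā=79.3807, payoff=35.2893, prob=0.000249
DUDDUD: Ā=70.6857, payoff=43.9843, prob=0.000249
UUDDUD: Ā=108.0481, payoff=6.6219, prob=0.001596
DDUDUD: Ā=64.5992, payoff=50.0708, prob=0.000249
UDUDUD: Ā=98.7445, payoff=15.9255, prob=0.001596
DUUDUD: Ā=90.0495, payoff=24.6205, prob=0.001596
UUUDUD: Ā=137.6470, payoff=0.0000, prob=0.010217
DDDUUD: Ā=60.3386, payoff=54.3314, prob=0.000249
UDDUUD: Ā=92.2319, payoff=22.4381, prob=0.001596
DUDUUD: Ā=83.5369, payoff=31.1331, prob=0.001596
UUDUUD: Ā=127.6921, payoff=0.0000, prob=0.010217
DDUUUD: Ā=77.4504, payoff=37.2196, prob=0.001596
UDUUUD: Ā=118.3885, payoff=0.0000, prob=0.010217
DUUUUD: Ā=109.6935, payoff=4.9765, prob=0.010217
UUUUUD: Ā=167.6743, payoff=0.0000, prob=0.065390
DDDDDU: Ā=49.8436, payoff=64.8264, prob=0.000039
UDDDDU: Ā=76.1895, payoff=38.4805, prob=0.000249
DUDDDU: Ā=67.4945, payoff=47.1755, prob=0.000249
UUDDDU: Ā=103.1702, payoff=11.4998, prob=0.001596
DDUDDU: Ā=61.4080, payoff=53.2620, prob=0.000249
UDUDDU: Ā=93.8666, payoff=20.8034, prob=0.001596
DUUDDU: Ā=85.1716, payoff=29.4984, prob=0.001596
UUUDDU: Ā=130.1908, payoff=0.0000, prob=0.010217
DDDUDU: Ā=57.1475, payoff=57.5225, prob=0.000249
UDDUDU: Ā=87.3540, payoff=27.3160, prob=0.001596
DUDUDU: Ā=78.6590, payoff=36.0110, prob=0.001596
UUDUDU: Ā=120.2359, payoff=0.0000, prob=0.010217
DDUUDU: Ā=72.5725, payoff=42.0975, prob=0.001596
UDUUDU: Ā=110.9322, payoff=3.7378, prob=0.010217
DUUUDU: Ā=102.2372, payoff=12.4328, prob=0.010217
UUUUDU: Ā=156.2769, payoff=0.0000, prob=0.065390
DDDDUU: Ā=54.1651, payoff=60.5049, prob=0.000249
UDDDUU: Ā=82.7952, payoff=31.8748, prob=0.001596
DUDDUU: Ā=74.1002, payoff=40.5698, prob=0.001596
UUDDUU: Ā=113.2675, payoff=1.4025, prob=0.010217
DDUDUU: Ā=68.0137, payoff=46.6563, prob=0.001596
UDUDUU: Ā=103.9638, payoff=10.7062, prob=0.010217
DUUDUU: Ā=95.2688, payoff=19.4012, prob=0.010217
UUUDUU: Ā=145.6252, payoff=0.0000, prob=0.065390
DDDUUU: Ā=63.7532, payoff=50.9168, prob=0.001596
UDDUUU: Ā=97.4513, payoff=17.2187, prob=0.010217
DUDUUU: Ā=88.7563, payoff=25.9137, prob=0.010217
UUDUUU: Ā=135.6703, payoff=0.0000, prob=0.065390
DDUUUU: Ā=82.6698, payoff=32.0002, prob=0.010217
UDUUUU: Ā=126.3666, payoff=0.0000, prob=0.065390
DUUUUU: Ā=117.6716, payoff=0.0000, prob=0.065390
UUUUUU: Ā=179.8695, payoff=0.0000, prob=0.418494
Price = Σ prob·payoff / R^6 = 2.276866 / 1.126162 = 2.0218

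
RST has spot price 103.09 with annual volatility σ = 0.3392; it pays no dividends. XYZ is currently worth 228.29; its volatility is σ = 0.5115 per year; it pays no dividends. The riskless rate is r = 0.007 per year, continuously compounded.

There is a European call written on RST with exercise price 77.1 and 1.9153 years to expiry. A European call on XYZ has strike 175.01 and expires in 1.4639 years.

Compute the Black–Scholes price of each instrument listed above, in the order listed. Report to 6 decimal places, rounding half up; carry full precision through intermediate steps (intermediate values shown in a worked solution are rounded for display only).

price(RST call K=77.1) = 33.406299
price(XYZ call K=175.01) = 80.905060

[RST call K=77.1]
σ√T = 0.3392·√1.9153 = 0.469434
d₁ = (ln(S/K) + (r+σ²/2)T) / (σ√T) = (ln(103.09/77.1) + (0.007+0.3392²/2)·1.9153) / 0.469434 = (0.290499 + 0.123591) / 0.469434 = 0.882106
d₂ = d₁ − σ√T = 0.882106 − 0.469434 = 0.412672
e^{−rT} = 0.986682
N(d₁) = 0.811140,  N(d₂) = 0.660077
price = S·N(d₁) − K·e^{−rT}·N(d₂) = 83.620445 − 50.214146 = 33.406299
[XYZ call K=175.01]
σ√T = 0.5115·√1.4639 = 0.618873
d₁ = (ln(S/K) + (r+σ²/2)T) / (σ√T) = (ln(228.29/175.01) + (0.007+0.5115²/2)·1.4639) / 0.618873 = (0.265774 + 0.201749) / 0.618873 = 0.755442
d₂ = d₁ − σ√T = 0.755442 − 0.618873 = 0.136570
e^{−rT} = 0.989805
N(d₁) = 0.775008,  N(d₂) = 0.554315
price = S·N(d₁) − K·e^{−rT}·N(d₂) = 176.926620 − 96.021561 = 80.905060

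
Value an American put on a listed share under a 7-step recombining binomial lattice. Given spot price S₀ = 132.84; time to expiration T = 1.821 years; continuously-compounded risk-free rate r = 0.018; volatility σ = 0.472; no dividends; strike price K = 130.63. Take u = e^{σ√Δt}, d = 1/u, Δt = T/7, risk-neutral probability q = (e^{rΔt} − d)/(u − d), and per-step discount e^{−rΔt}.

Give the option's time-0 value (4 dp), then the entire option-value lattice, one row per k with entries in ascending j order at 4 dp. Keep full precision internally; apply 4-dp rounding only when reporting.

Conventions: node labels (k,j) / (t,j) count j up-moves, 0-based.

price = 30.8248
tree:
30.8248
41.1658 18.4952
53.3011 26.7488 8.5906
66.5935 37.5952 13.7583 2.3582
79.9168 50.9886 21.6019 4.3058 0.0000
90.7671 66.1132 33.0170 7.8620 0.0000 0.0000
99.2959 79.9168 48.5524 14.3553 0.0000 0.0000 0.0000
106.0000 90.7671 66.1132 26.2116 0.0000 0.0000 0.0000 0.0000

Δt=0.26014, u=1.27219, d=0.78605, q=0.44976, disc=e^(-rΔt)=0.99533
k=7 terminal: V=max(K-S,0) → 106.0000 90.7671 66.1132 26.2116 0.0000 0.0000 0.0000 0.0000
k=6: j=0 S=31.3341 intr=99.2959 cont=98.6857 V=99.2959[EX]; j=1 S=50.7132 intr=79.9168 cont=79.3066 V=79.9168[EX]; j=2 S=82.0776 intr=48.5524 cont=47.9421 V=48.5524[EX]; j=3 S=132.8400 intr=0.0000 cont=14.3553 V=14.3553[hold]; j=4 S=214.9972 intr=0.0000 cont=0.0000 V=0.0000[hold]; j=5 S=347.9660 intr=0.0000 cont=0.0000 V=0.0000[hold]; j=6 S=563.1716 intr=0.0000 cont=0.0000 V=0.0000[hold]
k=5: j=0 S=39.8629 intr=90.7671 cont=90.1568 V=90.7671[EX]; j=1 S=64.5168 intr=66.1132 cont=65.5029 V=66.1132[EX]; j=2 S=104.4184 intr=26.2116 cont=33.0170 V=33.0170[hold]; j=3 S=168.9977 intr=0.0000 cont=7.8620 V=7.8620[hold]; j=4 S=273.5173 intr=0.0000 cont=0.0000 V=0.0000[hold]; j=5 S=442.6788 intr=0.0000 cont=0.0000 V=0.0000[hold]
k=4: j=0 S=50.7132 intr=79.9168 cont=79.3066 V=79.9168[EX]; j=1 S=82.0776 intr=48.5524 cont=50.9886 V=50.9886[hold]; j=2 S=132.8400 intr=0.0000 cont=21.6019 V=21.6019[hold]; j=3 S=214.9972 intr=0.0000 cont=4.3058 V=4.3058[hold]; j=4 S=347.9660 intr=0.0000 cont=0.0000 V=0.0000[hold]
k=3: j=0 S=64.5168 intr=66.1132 cont=66.5935 V=66.5935[hold]; j=1 S=104.4184 intr=26.2116 cont=37.5952 V=37.5952[hold]; j=2 S=168.9977 intr=0.0000 cont=13.7583 V=13.7583[hold]; j=3 S=273.5173 intr=0.0000 cont=2.3582 V=2.3582[hold]
k=2: j=0 S=82.0776 intr=48.5524 cont=53.3011 V=53.3011[hold]; j=1 S=132.8400 intr=0.0000 cont=26.7488 V=26.7488[hold]; j=2 S=214.9972 intr=0.0000 cont=8.5906 V=8.5906[hold]
k=1: j=0 S=104.4184 intr=26.2116 cont=41.1658 V=41.1658[hold]; j=1 S=168.9977 intr=0.0000 cont=18.4952 V=18.4952[hold]
k=0: j=0 S=132.8400 intr=0.0000 cont=30.8248 V=30.8248[hold]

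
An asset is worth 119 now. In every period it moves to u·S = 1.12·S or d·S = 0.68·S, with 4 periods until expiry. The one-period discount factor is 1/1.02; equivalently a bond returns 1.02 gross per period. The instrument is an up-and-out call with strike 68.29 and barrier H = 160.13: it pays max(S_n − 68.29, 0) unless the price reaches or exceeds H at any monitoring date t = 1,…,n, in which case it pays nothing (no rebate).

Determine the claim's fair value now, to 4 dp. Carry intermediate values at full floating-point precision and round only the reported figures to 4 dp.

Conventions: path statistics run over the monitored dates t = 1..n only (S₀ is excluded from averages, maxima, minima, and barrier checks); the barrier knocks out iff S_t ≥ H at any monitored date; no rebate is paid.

No-arbitrage gives p* = (R−d)/(u−d) = 0.7727: enumerate every path, weight its payoff by its p*-probability, and discount by R^4.
Enumerate all 2^4 = 16 price paths (U = up ×1.12, D = down ×0.68); each path with k up-moves has probability p*^k·(1−p*)^(4−k).
DDDD: M=80.9200, payoff=0.0000, prob=0.002668
UDDD: M=133.2800, payoff=0.0000, prob=0.009071
DUDD: M=90.6304, payoff=0.0000, prob=0.009071
UUDD: M=149.2736, payoff=0.7341, prob=0.030842
DDUD: M=80.9200, payoff=0.0000, prob=0.009071
UDUD: M=133.2800, payoff=0.7341, prob=0.030842
DUUD: M=101.5060, payoff=0.7341, prob=0.030842
UUUD: M=167.1864, payoff=0.0000, prob=0.104864
DDDU: M=80.9200, payoff=0.0000, prob=0.009071
UDDU: M=133.2800, payoff=0.7341, prob=0.030842
DUDU: M=90.6304, payoff=0.7341, prob=0.030842
UUDU: M=149.2736, payoff=45.3968, prob=0.104864
DDUU: M=80.9200, payoff=0.7341, prob=0.030842
UDUU: M=133.2800, payoff=45.3968, prob=0.104864
DUUU: M=113.6868, payoff=45.3968, prob=0.104864
UUUU: M=187.2488, payoff=0.0000, prob=0.356537
Price = Σ prob·payoff / R^4 = 14.417300 / 1.082432 = 13.3194

price = 13.3194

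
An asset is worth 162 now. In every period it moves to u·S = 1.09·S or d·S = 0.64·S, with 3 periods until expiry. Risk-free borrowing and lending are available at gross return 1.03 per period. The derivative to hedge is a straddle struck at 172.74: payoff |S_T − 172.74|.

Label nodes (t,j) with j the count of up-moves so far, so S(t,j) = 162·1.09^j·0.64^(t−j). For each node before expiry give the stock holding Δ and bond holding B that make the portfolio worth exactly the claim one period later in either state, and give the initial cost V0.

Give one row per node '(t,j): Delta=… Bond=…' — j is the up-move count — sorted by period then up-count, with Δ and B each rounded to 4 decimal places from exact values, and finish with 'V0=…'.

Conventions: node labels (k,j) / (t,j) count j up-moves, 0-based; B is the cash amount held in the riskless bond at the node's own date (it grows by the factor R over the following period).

(0,0): Delta=-0.2803 Bond=85.6324
(1,0): Delta=-1.0000 Bond=162.8240
(1,1): Delta=-0.2152 Bond=76.7210
(2,0): Delta=-1.0000 Bond=167.7087
(2,1): Delta=-1.0000 Bond=167.7087
(2,2): Delta=-0.1444 Bond=65.3786
V0=40.2303

Since d<R<u, set p* = (R−d)/(u−d) = 0.8667; price each node as the discounted p*-expectation of its children.
Terminal payoffs: V(3,0)=130.2727, V(3,1)=100.4128, V(3,2)=49.5578, V(3,3)=37.0547
  t=2,j=0: stock 66.3552 → up 72.3272 (V=100.4128), down 42.4673 (V=130.2727). Price 101.3535; hedge Δ=-1.0000, bond B=167.7087.
  t=2,j=1: stock 113.0112 → up 123.1822 (V=49.5578), down 72.3272 (V=100.4128). Price 54.6975; hedge Δ=-1.0000, bond B=167.7087.
  t=2,j=2: stock 192.4722 → up 209.7947 (V=37.0547), down 123.1822 (V=49.5578). Price 37.5940; hedge Δ=-0.1444, bond B=65.3786.
  t=1,j=0: stock 103.6800 → up 113.0112 (V=54.6975), down 66.3552 (V=101.3535). Price 59.1440; hedge Δ=-1.0000, bond B=162.8240.
  t=1,j=1: stock 176.5800 → up 192.4722 (V=37.5940), down 113.0112 (V=54.6975). Price 38.7130; hedge Δ=-0.2152, bond B=76.7210.
  t=0,j=0: stock 162.0000 → up 176.5800 (V=38.7130), down 103.6800 (V=59.1440). Price 40.2303; hedge Δ=-0.2803, bond B=85.6324.
Sanity check at the root: Δ(0,0)·S0 + B(0,0) reproduces V0 = 40.2303.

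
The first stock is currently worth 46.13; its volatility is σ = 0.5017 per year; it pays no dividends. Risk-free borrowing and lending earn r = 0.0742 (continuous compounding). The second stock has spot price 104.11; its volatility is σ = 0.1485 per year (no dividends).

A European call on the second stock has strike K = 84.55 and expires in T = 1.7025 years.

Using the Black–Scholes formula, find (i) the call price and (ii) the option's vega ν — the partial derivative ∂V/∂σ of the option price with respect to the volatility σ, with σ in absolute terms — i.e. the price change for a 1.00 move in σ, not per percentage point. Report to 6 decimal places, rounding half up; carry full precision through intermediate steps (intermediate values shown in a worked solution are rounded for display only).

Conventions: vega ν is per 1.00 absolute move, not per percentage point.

price = 29.885570
ν = 10.289730

σ√T = 0.1485·√1.7025 = 0.193763
d₁ = (ln(S/K) + (r+σ²/2)T) / (σ√T) = (ln(104.11/84.55) + (0.0742+0.1485²/2)·1.7025) / 0.193763 = (0.208105 + 0.145097) / 0.193763 = 1.822862
d₂ = d₁ − σ√T = 1.822862 − 0.193763 = 1.629099
e^{−rT} = 0.881328
N(d₁) = 0.965838,  N(d₂) = 0.948354
Call price V = S·N(d₁) − K·e^{−rT}·N(d₂) = 100.553375 − 70.667805 = 29.885570
φ(d₁) = (1/√(2π))·e^{−d₁²/2} = 0.075747
ν = S·φ(d₁)·√T = 10.289730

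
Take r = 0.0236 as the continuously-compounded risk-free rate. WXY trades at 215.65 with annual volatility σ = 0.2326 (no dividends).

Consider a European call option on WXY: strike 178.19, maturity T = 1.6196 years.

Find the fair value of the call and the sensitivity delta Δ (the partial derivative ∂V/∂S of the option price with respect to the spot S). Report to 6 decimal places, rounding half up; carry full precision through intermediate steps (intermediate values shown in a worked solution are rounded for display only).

price = 51.262789
Δ = 0.821661

σ√T = 0.2326·√1.6196 = 0.296015
d₁ = (ln(S/K) + (r+σ²/2)T) / (σ√T) = (ln(215.65/178.19) + (0.0236+0.2326²/2)·1.6196) / 0.296015 = (0.190806 + 0.082035) / 0.296015 = 0.921715
d₂ = d₁ − σ√T = 0.921715 − 0.296015 = 0.625700
e^{−rT} = 0.962499
N(d₁) = 0.821661,  N(d₂) = 0.734244
Call price V = S·N(d₁) − K·e^{−rT}·N(d₂) = 177.191259 − 125.928470 = 51.262789
Δ = N(d₁) = 0.821661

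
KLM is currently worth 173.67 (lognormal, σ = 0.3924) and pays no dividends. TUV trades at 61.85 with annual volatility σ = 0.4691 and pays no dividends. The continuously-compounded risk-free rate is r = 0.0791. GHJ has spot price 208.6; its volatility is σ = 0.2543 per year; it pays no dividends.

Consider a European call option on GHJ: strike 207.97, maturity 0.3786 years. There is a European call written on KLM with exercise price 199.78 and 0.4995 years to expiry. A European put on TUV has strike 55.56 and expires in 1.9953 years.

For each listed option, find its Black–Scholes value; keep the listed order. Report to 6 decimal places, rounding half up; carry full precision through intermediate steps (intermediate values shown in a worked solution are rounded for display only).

[GHJ call K=207.97]
σ√T = 0.2543·√0.3786 = 0.156472
d₁ = (ln(S/K) + (r+σ²/2)T) / (σ√T) = (ln(208.6/207.97) + (0.0791+0.2543²/2)·0.3786) / 0.156472 = (0.003025 + 0.042189) / 0.156472 = 0.288957
d₂ = d₁ − σ√T = 0.288957 − 0.156472 = 0.132485
e^{−rT} = 0.970497
N(d₁) = 0.613693,  N(d₂) = 0.552700
price = S·N(d₁) − K·e^{−rT}·N(d₂) = 128.016344 − 111.553707 = 16.462637
[KLM call K=199.78]
σ√T = 0.3924·√0.4995 = 0.277330
d₁ = (ln(S/K) + (r+σ²/2)T) / (σ√T) = (ln(173.67/199.78) + (0.0791+0.3924²/2)·0.4995) / 0.277330 = (-0.140060 + 0.077966) / 0.277330 = -0.223897
d₂ = d₁ − σ√T = -0.223897 − 0.277330 = -0.501227
e^{−rT} = 0.961260
N(d₁) = 0.411419,  N(d₂) = 0.308106
price = S·N(d₁) − K·e^{−rT}·N(d₂) = 71.451071 − 59.168757 = 12.282314
[TUV put K=55.56]
σ√T = 0.4691·√1.9953 = 0.662628
d₁ = (ln(S/K) + (r+σ²/2)T) / (σ√T) = (ln(61.85/55.56) + (0.0791+0.4691²/2)·1.9953) / 0.662628 = (0.107249 + 0.377366) / 0.662628 = 0.731353
d₂ = d₁ − σ√T = 0.731353 − 0.662628 = 0.068725
e^{−rT} = 0.853996
N(−d₁) = 0.232282,  N(−d₂) = 0.472604
price = K·e^{−rT}·N(−d₂) − S·N(−d₁) = 22.424146 − 14.366634 = 8.057512

price(GHJ call K=207.97) = 16.462637
price(KLM call K=199.78) = 12.282314
price(TUV put K=55.56) = 8.057512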